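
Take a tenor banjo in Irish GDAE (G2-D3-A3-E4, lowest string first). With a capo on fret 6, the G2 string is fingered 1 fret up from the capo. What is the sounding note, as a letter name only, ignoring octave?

The capo raises the open G2 by 6 semitones to C♯3; fretting 1 more gives G2 + 6 + 1 = G2 + 7 semitones, landing on D.

D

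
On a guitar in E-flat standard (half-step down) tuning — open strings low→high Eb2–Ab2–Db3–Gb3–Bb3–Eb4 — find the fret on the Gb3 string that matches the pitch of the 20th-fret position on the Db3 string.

Db3 at fret 20 is Db3 + 20 semitones = A4.
The open Gb3 string is 5 semitones above the open Db3, so the same pitch on the Gb3 string lies at fret 20 − 5 = 15.

15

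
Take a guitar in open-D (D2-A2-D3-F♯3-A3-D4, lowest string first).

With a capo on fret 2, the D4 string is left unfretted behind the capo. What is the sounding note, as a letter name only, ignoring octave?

The capo raises the open D4 by 2 semitones to E4; fretting 0 more gives D4 + 2 + 0 = D4 + 2 semitones, landing on E.

E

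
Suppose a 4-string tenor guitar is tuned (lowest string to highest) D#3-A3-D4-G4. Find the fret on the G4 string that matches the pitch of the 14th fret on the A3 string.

Fret 14 on A3 is MIDI 57 + 14 = 71 (B4). On the G4 string (open MIDI 67), that pitch is 71 − 67 = fret 4.

4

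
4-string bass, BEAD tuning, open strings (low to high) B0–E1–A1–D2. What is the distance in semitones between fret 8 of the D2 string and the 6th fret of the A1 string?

D2 at fret 8 → A#2 (MIDI 46); A1 at fret 6 → D#2 (MIDI 39).
46 − 39 = 7, so the two pitches are 7 semitones apart, with A#2 the higher.

7 semitones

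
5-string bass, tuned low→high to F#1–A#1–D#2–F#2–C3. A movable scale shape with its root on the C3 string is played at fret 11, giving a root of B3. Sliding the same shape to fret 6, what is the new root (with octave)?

F#3

Moving from fret 11 to fret 6 shifts the root by -5 semitones.
B3 down 5 semitones is F#3.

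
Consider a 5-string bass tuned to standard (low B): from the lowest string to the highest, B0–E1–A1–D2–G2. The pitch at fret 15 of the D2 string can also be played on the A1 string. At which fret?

20

Fret 15 on D2 is MIDI 38 + 15 = 53 (F3). On the A1 string (open MIDI 33), that pitch is 53 − 33 = fret 20.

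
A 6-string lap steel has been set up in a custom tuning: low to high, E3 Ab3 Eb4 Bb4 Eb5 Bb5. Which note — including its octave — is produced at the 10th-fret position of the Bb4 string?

The open Bb4 string plus 10 semitones: Bb–B–C–Db–…–Gb–G–Ab.
The walk passes from B into C once, so the octave number goes from 4 to 5.
(Equivalently spelled G#5.)

Ab5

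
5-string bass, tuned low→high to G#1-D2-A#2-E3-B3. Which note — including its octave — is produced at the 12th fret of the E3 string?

E4

Each fret is one semitone, so E3 + 12 = E4.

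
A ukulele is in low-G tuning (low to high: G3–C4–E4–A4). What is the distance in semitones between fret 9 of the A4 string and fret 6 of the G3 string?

A4 at fret 9 → F♯5 (MIDI 78); G3 at fret 6 → C♯4 (MIDI 61).
78 − 61 = 17, so the two pitches are 17 semitones apart, with F♯5 the higher.

17 semitones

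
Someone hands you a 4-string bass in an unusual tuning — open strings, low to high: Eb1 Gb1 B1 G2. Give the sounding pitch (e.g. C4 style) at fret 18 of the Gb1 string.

Gb1 is MIDI 30. Adding 18 gives 48, which is C3.

C3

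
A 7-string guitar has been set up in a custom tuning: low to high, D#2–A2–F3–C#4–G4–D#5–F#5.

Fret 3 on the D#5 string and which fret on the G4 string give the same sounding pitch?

11

Fret 3 on D#5 is MIDI 75 + 3 = 78 (F#5). On the G4 string (open MIDI 67), that pitch is 78 − 67 = fret 11.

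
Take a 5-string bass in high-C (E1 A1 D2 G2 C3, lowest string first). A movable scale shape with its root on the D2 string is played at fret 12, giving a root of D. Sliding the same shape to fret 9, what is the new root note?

Moving from fret 12 to fret 9 shifts the root by -3 semitones.
D down 3 semitones is B.

B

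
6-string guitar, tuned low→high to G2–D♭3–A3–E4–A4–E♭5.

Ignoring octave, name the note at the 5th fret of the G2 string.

C

Each fret is one semitone, so G2 + 5 = C.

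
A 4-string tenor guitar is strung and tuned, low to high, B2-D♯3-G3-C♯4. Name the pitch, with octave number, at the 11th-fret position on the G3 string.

G3 is MIDI 55. Adding 11 gives 66, which is F♯4.
(Equivalently spelled G♭4.)

F♯4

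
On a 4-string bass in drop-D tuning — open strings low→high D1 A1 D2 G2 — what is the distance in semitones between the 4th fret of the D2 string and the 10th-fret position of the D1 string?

D2 at fret 4 → F♯2 (MIDI 42); D1 at fret 10 → C2 (MIDI 36).
42 − 36 = 6, so the two pitches are 6 semitones apart, with F♯2 the higher.

6 semitones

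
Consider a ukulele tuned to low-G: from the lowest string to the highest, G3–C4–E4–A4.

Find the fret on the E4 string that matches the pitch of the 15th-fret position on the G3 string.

Fret 15 on G3 is MIDI 55 + 15 = 70 (A♯4). On the E4 string (open MIDI 64), that pitch is 70 − 64 = fret 6.

6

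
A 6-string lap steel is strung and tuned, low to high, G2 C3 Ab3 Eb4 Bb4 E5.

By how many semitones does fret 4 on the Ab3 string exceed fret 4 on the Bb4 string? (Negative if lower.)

Ab3 at fret 4 → C4 (MIDI 60); Bb4 at fret 4 → D5 (MIDI 74).
60 − 74 = -14, so the two pitches are 14 semitones apart.

-14 semitones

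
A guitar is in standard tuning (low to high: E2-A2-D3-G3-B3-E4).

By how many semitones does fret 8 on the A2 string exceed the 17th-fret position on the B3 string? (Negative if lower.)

A2 at fret 8 → F3 (MIDI 53); B3 at fret 17 → E5 (MIDI 76).
53 − 76 = -23, so the two pitches are 23 semitones apart.

-23 semitones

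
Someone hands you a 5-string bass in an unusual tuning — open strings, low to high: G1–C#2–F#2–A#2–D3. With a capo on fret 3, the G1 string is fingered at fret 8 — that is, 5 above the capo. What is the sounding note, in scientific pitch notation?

The capo raises the open G1 by 3 semitones to A#1; fretting 5 more gives G1 + 3 + 5 = G1 + 8 semitones = D#2.
(Also written Eb.)

D#2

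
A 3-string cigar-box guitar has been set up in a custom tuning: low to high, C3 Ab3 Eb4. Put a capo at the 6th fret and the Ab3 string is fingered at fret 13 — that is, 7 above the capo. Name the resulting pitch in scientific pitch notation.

The capo raises the open Ab3 by 6 semitones to D4; fretting 7 more gives Ab3 + 6 + 7 = Ab3 + 13 semitones = A4.

A4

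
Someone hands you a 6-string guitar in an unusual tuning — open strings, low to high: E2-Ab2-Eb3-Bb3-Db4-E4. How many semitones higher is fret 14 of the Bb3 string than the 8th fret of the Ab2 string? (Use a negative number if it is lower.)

Bb3 at fret 14 → C5 (MIDI 72); Ab2 at fret 8 → E3 (MIDI 52).
72 − 52 = 20, so the two pitches are 20 semitones apart.

20 semitones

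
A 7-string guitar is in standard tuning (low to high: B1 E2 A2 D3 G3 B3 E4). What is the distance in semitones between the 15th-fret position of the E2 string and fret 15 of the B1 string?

5 semitones

E2 at fret 15 → G3 (MIDI 55); B1 at fret 15 → D3 (MIDI 50).
55 − 50 = 5, so the two pitches are 5 semitones apart, with G3 the higher.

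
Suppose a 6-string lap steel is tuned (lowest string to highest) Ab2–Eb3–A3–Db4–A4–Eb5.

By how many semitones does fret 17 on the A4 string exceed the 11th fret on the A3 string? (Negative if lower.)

A4 at fret 17 → D6 (MIDI 86); A3 at fret 11 → Ab4 (MIDI 68).
86 − 68 = 18, so the two pitches are 18 semitones apart.

18 semitones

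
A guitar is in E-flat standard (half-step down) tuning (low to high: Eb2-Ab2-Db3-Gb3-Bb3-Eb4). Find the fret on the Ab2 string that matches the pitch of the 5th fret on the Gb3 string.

Fret 5 on Gb3 is MIDI 54 + 5 = 59 (B3). On the Ab2 string (open MIDI 44), that pitch is 59 − 44 = fret 15.

15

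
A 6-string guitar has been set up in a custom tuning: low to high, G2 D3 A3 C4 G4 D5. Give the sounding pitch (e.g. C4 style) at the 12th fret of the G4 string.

G5

The open G4 string plus 12 semitones: G–G#–A–A#–…–F–F#–G.
The walk passes from B into C once, so the octave number goes from 4 to 5.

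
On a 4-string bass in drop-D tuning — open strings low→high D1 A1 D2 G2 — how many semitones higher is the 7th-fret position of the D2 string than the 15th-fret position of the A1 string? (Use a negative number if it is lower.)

-3 semitones

D2 at fret 7 → A2 (MIDI 45); A1 at fret 15 → C3 (MIDI 48).
45 − 48 = -3, so the two pitches are 3 semitones apart.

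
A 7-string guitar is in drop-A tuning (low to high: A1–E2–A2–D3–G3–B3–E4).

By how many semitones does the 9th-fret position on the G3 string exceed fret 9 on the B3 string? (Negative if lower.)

G3 at fret 9 → E4 (MIDI 64); B3 at fret 9 → G♯4 (MIDI 68).
64 − 68 = -4, so the two pitches are 4 semitones apart.

-4 semitones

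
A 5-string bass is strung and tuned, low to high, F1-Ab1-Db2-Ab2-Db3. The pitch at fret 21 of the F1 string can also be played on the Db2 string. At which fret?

13

F1 at fret 21 is F1 + 21 semitones = D3.
The open Db2 string is 8 semitones above the open F1, so the same pitch on the Db2 string lies at fret 21 − 8 = 13.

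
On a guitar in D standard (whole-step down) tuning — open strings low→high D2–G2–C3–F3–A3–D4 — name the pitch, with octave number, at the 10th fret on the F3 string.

D♯4

F3 is MIDI 53. Adding 10 gives 63, which is D♯4.
(Equivalently spelled E♭4.)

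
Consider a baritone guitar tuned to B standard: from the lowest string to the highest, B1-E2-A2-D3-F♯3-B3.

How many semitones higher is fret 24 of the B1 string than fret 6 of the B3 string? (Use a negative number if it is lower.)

-6 semitones

B1 at fret 24 → B3 (MIDI 59); B3 at fret 6 → F4 (MIDI 65).
59 − 65 = -6, so the two pitches are 6 semitones apart.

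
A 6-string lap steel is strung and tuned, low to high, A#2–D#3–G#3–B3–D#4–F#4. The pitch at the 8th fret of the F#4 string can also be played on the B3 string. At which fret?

15

Fret 8 on F#4 is MIDI 66 + 8 = 74 (D5). On the B3 string (open MIDI 59), that pitch is 74 − 59 = fret 15.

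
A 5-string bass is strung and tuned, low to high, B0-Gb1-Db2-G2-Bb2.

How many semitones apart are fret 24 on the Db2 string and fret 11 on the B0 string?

Db2 at fret 24 → Db4 (MIDI 61); B0 at fret 11 → Bb1 (MIDI 34).
61 − 34 = 27, so the two pitches are 27 semitones apart, with Db4 the higher.

27 semitones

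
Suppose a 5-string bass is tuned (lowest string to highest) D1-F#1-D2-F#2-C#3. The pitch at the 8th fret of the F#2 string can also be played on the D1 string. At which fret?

24

F#2 at fret 8 is F#2 + 8 semitones = D3.
The open D1 string is 16 semitones below the open F#2, so the same pitch on the D1 string lies at fret 8 + 16 = 24.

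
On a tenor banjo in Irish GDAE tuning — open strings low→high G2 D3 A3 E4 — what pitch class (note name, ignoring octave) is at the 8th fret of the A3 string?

F

A3 is MIDI 57. Adding 8 gives 65; 65 mod 12 = 5, i.e. F.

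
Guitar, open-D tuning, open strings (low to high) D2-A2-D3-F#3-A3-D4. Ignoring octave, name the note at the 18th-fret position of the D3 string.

Each fret is one semitone, so D3 + 18 = G#.

G#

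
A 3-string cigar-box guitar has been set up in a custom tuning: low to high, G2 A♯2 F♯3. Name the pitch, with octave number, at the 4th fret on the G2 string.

Each fret is one semitone, so G2 + 4 = B2.

B2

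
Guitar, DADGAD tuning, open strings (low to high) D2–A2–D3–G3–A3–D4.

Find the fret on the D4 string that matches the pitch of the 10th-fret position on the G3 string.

Fret 10 on G3 is MIDI 55 + 10 = 65 (F4). On the D4 string (open MIDI 62), that pitch is 65 − 62 = fret 3.

3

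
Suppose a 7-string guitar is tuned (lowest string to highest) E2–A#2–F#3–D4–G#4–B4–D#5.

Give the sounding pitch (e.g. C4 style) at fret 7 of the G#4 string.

D#5

Each fret is one semitone, so G#4 + 7 = D#5.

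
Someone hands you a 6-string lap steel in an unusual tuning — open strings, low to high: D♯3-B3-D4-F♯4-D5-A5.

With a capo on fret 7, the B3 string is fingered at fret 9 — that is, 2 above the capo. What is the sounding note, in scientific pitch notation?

G♯4

The capo raises the open B3 by 7 semitones to F♯4; fretting 2 more gives B3 + 7 + 2 = B3 + 9 semitones = G♯4.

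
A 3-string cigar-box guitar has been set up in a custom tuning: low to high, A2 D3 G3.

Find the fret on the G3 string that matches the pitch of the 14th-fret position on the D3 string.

9

Fret 14 on D3 is MIDI 50 + 14 = 64 (E4). On the G3 string (open MIDI 55), that pitch is 64 − 55 = fret 9.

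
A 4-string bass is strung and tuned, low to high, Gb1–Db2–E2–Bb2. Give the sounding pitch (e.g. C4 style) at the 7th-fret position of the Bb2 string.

Bb2 is MIDI 46. Adding 7 gives 53, which is F3.

F3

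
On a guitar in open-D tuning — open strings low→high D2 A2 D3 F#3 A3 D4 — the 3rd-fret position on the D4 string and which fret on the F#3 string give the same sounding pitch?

Fret 3 on D4 is MIDI 62 + 3 = 65 (F4). On the F#3 string (open MIDI 54), that pitch is 65 − 54 = fret 11.

11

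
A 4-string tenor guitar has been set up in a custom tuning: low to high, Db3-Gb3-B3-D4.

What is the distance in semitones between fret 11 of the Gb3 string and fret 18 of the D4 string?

Gb3 at fret 11 → F4 (MIDI 65); D4 at fret 18 → Ab5 (MIDI 80).
65 − 80 = -15, so the two pitches are 15 semitones apart, with Ab5 the higher.

15 semitones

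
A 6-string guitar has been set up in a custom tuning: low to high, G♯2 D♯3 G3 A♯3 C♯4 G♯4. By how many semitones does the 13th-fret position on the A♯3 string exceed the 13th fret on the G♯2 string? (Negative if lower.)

14 semitones

A♯3 at fret 13 → B4 (MIDI 71); G♯2 at fret 13 → A3 (MIDI 57).
71 − 57 = 14, so the two pitches are 14 semitones apart.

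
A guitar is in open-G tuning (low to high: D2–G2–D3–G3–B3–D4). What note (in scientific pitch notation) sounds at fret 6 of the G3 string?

C#4

G3 is MIDI 55. Adding 6 gives 61, which is C#4.
(Equivalently spelled Db4.)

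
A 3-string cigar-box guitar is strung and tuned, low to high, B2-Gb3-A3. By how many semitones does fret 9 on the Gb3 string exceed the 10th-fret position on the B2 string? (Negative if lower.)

Gb3 at fret 9 → Eb4 (MIDI 63); B2 at fret 10 → A3 (MIDI 57).
63 − 57 = 6, so the two pitches are 6 semitones apart.

6 semitones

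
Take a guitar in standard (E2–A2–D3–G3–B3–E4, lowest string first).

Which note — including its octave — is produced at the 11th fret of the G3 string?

F#4

G3 is MIDI 55. Adding 11 gives 66, which is F#4.
(Equivalently spelled Gb4.)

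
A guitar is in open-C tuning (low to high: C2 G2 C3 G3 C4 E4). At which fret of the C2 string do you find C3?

12

C3 is 12 semitones above the open C2 (C–C#–D–D#–…–A#–B–C), so it sits at fret 12.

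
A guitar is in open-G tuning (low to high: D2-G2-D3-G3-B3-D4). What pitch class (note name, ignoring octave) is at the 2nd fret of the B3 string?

C#

The open B3 string plus 2 semitones: B–C–C#.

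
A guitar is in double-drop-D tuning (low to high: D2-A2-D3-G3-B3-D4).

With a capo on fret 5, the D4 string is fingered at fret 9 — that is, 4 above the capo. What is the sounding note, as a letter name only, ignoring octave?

B

The capo raises the open D4 by 5 semitones to G4; fretting 4 more gives D4 + 5 + 4 = D4 + 9 semitones, landing on B.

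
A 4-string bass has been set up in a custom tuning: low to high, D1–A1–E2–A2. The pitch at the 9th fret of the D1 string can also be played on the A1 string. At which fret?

Fret 9 on D1 is MIDI 26 + 9 = 35 (B1). On the A1 string (open MIDI 33), that pitch is 35 − 33 = fret 2.

2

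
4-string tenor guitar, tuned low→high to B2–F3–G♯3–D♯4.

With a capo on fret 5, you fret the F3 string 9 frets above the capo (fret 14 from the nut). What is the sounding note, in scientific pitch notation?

G4

The capo raises the open F3 by 5 semitones to A♯3; fretting 9 more gives F3 + 5 + 9 = F3 + 14 semitones = G4.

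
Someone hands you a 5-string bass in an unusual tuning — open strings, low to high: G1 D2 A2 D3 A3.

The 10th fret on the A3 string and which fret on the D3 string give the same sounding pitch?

A3 at fret 10 is A3 + 10 semitones = G4.
The open D3 string is 7 semitones below the open A3, so the same pitch on the D3 string lies at fret 10 + 7 = 17.

17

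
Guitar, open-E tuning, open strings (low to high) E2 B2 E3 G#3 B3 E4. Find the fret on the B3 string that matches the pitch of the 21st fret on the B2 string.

Fret 21 on B2 is MIDI 47 + 21 = 68 (G#4). On the B3 string (open MIDI 59), that pitch is 68 − 59 = fret 9.

9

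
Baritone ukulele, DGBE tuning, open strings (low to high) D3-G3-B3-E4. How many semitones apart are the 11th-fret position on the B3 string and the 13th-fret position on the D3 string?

7 semitones

B3 at fret 11 → A#4 (MIDI 70); D3 at fret 13 → D#4 (MIDI 63).
70 − 63 = 7, so the two pitches are 7 semitones apart, with A#4 the higher.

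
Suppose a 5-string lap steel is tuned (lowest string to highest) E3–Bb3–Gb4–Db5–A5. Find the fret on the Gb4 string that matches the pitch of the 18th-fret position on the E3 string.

4

E3 at fret 18 is E3 + 18 semitones = Bb4.
The open Gb4 string is 14 semitones above the open E3, so the same pitch on the Gb4 string lies at fret 18 − 14 = 4.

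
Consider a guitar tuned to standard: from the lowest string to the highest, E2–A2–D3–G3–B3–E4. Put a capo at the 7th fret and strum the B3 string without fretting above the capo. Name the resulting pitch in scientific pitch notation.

The capo raises the open B3 by 7 semitones to F#4; fretting 0 more gives B3 + 7 + 0 = B3 + 7 semitones = F#4.
(Also written Gb.)

F#4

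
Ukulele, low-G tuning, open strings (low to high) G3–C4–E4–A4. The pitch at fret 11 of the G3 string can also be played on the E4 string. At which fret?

G3 at fret 11 is G3 + 11 semitones = F#4.
The open E4 string is 9 semitones above the open G3, so the same pitch on the E4 string lies at fret 11 − 9 = 2.

2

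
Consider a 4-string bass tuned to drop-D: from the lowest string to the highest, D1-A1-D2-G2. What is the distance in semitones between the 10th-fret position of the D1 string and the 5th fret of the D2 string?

7 semitones

D1 at fret 10 → C2 (MIDI 36); D2 at fret 5 → G2 (MIDI 43).
36 − 43 = -7, so the two pitches are 7 semitones apart, with G2 the higher.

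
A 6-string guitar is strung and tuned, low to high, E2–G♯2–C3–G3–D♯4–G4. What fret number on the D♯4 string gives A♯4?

7

A♯4 is 7 semitones above the open D♯4 (D#–E–F–F#–G–G#–A–A#), so it sits at fret 7.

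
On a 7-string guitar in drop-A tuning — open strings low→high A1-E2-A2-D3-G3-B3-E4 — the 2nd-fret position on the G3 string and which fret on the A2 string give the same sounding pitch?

12

Fret 2 on G3 is MIDI 55 + 2 = 57 (A3). On the A2 string (open MIDI 45), that pitch is 57 − 45 = fret 12.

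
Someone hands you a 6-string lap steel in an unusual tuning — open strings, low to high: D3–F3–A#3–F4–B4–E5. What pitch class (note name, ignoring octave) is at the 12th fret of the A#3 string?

A#

A#3 is MIDI 58. Adding 12 gives 70; 70 mod 12 = 10, i.e. A#.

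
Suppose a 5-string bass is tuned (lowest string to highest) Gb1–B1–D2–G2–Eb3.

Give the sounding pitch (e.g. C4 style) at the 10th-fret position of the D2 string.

D2 is MIDI 38. Adding 10 gives 48, which is C3.

C3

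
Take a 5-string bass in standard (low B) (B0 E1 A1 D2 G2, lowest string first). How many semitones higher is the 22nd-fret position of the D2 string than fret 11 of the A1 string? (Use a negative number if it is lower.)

D2 at fret 22 → C4 (MIDI 60); A1 at fret 11 → G#2 (MIDI 44).
60 − 44 = 16, so the two pitches are 16 semitones apart.

16 semitones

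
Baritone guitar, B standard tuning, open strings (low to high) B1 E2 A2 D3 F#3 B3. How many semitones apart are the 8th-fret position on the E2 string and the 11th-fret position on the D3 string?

13 semitones

E2 at fret 8 → C3 (MIDI 48); D3 at fret 11 → C#4 (MIDI 61).
48 − 61 = -13, so the two pitches are 13 semitones apart, with C#4 the higher.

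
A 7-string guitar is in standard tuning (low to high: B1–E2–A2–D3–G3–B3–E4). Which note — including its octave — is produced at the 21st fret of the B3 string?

The open B3 string plus 21 semitones: B–C–C#–D–…–F#–G–G#.
The walk passes from B into C 2 times, so the octave number goes from 3 to 5.
(Equivalently spelled A♭5.)

G♯5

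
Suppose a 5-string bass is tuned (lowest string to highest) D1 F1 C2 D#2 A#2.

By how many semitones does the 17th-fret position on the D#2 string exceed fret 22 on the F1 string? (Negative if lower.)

D#2 at fret 17 → G#3 (MIDI 56); F1 at fret 22 → D#3 (MIDI 51).
56 − 51 = 5, so the two pitches are 5 semitones apart.

5 semitones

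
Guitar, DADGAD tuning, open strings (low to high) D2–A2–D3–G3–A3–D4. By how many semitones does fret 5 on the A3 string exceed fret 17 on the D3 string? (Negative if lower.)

-5 semitones

A3 at fret 5 → D4 (MIDI 62); D3 at fret 17 → G4 (MIDI 67).
62 − 67 = -5, so the two pitches are 5 semitones apart.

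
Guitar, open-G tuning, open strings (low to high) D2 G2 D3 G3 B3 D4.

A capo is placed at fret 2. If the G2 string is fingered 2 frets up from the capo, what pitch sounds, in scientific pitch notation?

B2

The capo raises the open G2 by 2 semitones to A2; fretting 2 more gives G2 + 2 + 2 = G2 + 4 semitones = B2.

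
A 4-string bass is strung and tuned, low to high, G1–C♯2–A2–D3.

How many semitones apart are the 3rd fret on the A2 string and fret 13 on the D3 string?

15 semitones

A2 at fret 3 → C3 (MIDI 48); D3 at fret 13 → D♯4 (MIDI 63).
48 − 63 = -15, so the two pitches are 15 semitones apart, with D♯4 the higher.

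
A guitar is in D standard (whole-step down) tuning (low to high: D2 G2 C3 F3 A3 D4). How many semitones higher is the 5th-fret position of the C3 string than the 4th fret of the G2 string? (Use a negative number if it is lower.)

6 semitones

C3 at fret 5 → F3 (MIDI 53); G2 at fret 4 → B2 (MIDI 47).
53 − 47 = 6, so the two pitches are 6 semitones apart.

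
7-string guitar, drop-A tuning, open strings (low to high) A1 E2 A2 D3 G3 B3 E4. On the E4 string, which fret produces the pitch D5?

D5 is 10 semitones above the open E4 (E–F–F#–G–…–C–C#–D), so it sits at fret 10.

10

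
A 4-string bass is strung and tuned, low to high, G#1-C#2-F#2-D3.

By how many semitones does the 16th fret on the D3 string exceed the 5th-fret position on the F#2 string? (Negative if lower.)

D3 at fret 16 → F#4 (MIDI 66); F#2 at fret 5 → B2 (MIDI 47).
66 − 47 = 19, so the two pitches are 19 semitones apart.

19 semitones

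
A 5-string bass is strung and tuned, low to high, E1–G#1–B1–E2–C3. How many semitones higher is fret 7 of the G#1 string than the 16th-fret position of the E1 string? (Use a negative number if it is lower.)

-5 semitones

G#1 at fret 7 → D#2 (MIDI 39); E1 at fret 16 → G#2 (MIDI 44).
39 − 44 = -5, so the two pitches are 5 semitones apart.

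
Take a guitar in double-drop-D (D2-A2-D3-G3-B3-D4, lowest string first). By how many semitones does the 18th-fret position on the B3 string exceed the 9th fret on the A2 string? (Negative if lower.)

B3 at fret 18 → F5 (MIDI 77); A2 at fret 9 → F♯3 (MIDI 54).
77 − 54 = 23, so the two pitches are 23 semitones apart.

23 semitones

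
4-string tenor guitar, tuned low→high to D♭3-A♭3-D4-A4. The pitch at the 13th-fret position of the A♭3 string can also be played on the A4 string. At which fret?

A♭3 at fret 13 is A♭3 + 13 semitones = A4.
The open A4 string is 13 semitones above the open A♭3, so the same pitch on the A4 string lies at fret 13 − 13 = 0.

0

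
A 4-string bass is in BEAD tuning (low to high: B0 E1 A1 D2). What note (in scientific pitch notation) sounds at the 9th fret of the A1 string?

F#2

The open A1 string plus 9 semitones: A–A#–B–C–C#–D–D#–E–F–F#.
The walk passes from B into C once, so the octave number goes from 1 to 2.
(Equivalently spelled Gb2.)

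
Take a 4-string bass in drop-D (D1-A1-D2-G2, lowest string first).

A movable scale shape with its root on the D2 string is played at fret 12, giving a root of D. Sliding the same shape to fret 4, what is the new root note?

Moving from fret 12 to fret 4 shifts the root by -8 semitones.
D down 8 semitones is F♯.

F♯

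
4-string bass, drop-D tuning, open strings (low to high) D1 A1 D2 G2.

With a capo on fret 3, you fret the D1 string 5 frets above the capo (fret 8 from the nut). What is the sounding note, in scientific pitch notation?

The capo raises the open D1 by 3 semitones to F1; fretting 5 more gives D1 + 3 + 5 = D1 + 8 semitones = A♯1.

A♯1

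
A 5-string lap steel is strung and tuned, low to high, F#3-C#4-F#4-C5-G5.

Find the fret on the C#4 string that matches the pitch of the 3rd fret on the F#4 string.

8

F#4 at fret 3 is F#4 + 3 semitones = A4.
The open C#4 string is 5 semitones below the open F#4, so the same pitch on the C#4 string lies at fret 3 + 5 = 8.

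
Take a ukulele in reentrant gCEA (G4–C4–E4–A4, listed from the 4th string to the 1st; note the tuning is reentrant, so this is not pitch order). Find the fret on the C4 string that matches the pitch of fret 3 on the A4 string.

Fret 3 on A4 is MIDI 69 + 3 = 72 (C5). On the C4 string (open MIDI 60), that pitch is 72 − 60 = fret 12.

12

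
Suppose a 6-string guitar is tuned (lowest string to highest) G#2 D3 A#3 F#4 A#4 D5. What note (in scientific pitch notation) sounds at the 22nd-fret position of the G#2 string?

Each fret is one semitone, so G#2 + 22 = F#4.
(Equivalently spelled Gb4.)

F#4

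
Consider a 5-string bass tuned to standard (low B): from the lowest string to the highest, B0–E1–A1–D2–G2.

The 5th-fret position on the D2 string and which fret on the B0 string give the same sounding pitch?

D2 at fret 5 is D2 + 5 semitones = G2.
The open B0 string is 15 semitones below the open D2, so the same pitch on the B0 string lies at fret 5 + 15 = 20.

20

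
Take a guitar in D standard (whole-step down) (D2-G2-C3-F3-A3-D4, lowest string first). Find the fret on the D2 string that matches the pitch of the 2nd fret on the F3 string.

17

Fret 2 on F3 is MIDI 53 + 2 = 55 (G3). On the D2 string (open MIDI 38), that pitch is 55 − 38 = fret 17.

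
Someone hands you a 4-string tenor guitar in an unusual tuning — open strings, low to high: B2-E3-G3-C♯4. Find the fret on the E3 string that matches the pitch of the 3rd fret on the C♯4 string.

C♯4 at fret 3 is C♯4 + 3 semitones = E4.
The open E3 string is 9 semitones below the open C♯4, so the same pitch on the E3 string lies at fret 3 + 9 = 12.

12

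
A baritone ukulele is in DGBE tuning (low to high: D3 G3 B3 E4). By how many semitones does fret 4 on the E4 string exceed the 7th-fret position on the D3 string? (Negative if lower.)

11 semitones

E4 at fret 4 → G#4 (MIDI 68); D3 at fret 7 → A3 (MIDI 57).
68 − 57 = 11, so the two pitches are 11 semitones apart.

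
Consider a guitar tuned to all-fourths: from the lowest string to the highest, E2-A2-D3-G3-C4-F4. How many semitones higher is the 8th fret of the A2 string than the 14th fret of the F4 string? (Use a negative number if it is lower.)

A2 at fret 8 → F3 (MIDI 53); F4 at fret 14 → G5 (MIDI 79).
53 − 79 = -26, so the two pitches are 26 semitones apart.

-26 semitones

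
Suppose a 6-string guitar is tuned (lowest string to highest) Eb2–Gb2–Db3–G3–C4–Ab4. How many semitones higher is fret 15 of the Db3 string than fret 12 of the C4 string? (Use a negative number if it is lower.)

-8 semitones

Db3 at fret 15 → E4 (MIDI 64); C4 at fret 12 → C5 (MIDI 72).
64 − 72 = -8, so the two pitches are 8 semitones apart.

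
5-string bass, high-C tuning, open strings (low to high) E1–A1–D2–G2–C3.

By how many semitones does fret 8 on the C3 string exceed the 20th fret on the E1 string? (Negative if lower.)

8 semitones

C3 at fret 8 → G#3 (MIDI 56); E1 at fret 20 → C3 (MIDI 48).
56 − 48 = 8, so the two pitches are 8 semitones apart.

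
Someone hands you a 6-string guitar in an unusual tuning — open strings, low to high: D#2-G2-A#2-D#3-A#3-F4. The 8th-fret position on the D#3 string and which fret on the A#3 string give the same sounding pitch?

Fret 8 on D#3 is MIDI 51 + 8 = 59 (B3). On the A#3 string (open MIDI 58), that pitch is 59 − 58 = fret 1.

1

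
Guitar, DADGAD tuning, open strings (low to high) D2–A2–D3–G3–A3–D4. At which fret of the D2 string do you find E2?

2

E2 is 2 semitones above the open D2 (D–D#–E), so it sits at fret 2.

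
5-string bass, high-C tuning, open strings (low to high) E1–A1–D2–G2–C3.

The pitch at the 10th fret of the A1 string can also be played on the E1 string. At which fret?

A1 at fret 10 is A1 + 10 semitones = G2.
The open E1 string is 5 semitones below the open A1, so the same pitch on the E1 string lies at fret 10 + 5 = 15.

15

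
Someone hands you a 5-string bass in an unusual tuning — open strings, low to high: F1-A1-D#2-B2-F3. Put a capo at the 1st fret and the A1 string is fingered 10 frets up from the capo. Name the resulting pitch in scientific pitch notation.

G#2

The capo raises the open A1 by 1 semitone to A#1; fretting 10 more gives A1 + 1 + 10 = A1 + 11 semitones = G#2.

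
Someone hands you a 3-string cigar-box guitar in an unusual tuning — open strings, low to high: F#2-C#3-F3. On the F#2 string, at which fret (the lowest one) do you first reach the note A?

3

From F#2, count semitones up the chromatic scale until reaching A: F#–G–G#–A — 3 steps.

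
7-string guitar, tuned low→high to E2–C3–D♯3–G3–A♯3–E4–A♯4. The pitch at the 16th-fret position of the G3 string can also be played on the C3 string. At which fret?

Fret 16 on G3 is MIDI 55 + 16 = 71 (B4). On the C3 string (open MIDI 48), that pitch is 71 − 48 = fret 23.

23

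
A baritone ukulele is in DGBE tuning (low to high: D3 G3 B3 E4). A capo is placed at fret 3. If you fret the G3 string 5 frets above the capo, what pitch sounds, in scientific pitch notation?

The capo raises the open G3 by 3 semitones to A#3; fretting 5 more gives G3 + 3 + 5 = G3 + 8 semitones = D#4.

D#4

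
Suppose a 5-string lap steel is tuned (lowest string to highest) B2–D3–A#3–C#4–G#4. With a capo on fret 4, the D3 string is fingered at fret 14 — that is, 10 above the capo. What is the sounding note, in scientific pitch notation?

The capo raises the open D3 by 4 semitones to F#3; fretting 10 more gives D3 + 4 + 10 = D3 + 14 semitones = E4.

E4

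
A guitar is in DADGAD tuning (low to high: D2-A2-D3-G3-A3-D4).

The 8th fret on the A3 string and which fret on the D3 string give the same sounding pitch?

Fret 8 on A3 is MIDI 57 + 8 = 65 (F4). On the D3 string (open MIDI 50), that pitch is 65 − 50 = fret 15.

15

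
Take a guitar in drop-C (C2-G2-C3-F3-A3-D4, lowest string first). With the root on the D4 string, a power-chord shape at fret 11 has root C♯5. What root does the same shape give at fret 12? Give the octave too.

Moving from fret 11 to fret 12 shifts the root by 1 semitone.
C♯5 up 1 semitone is D5.

D5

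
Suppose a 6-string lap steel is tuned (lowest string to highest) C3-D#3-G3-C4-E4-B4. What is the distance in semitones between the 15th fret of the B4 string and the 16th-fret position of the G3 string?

B4 at fret 15 → D6 (MIDI 86); G3 at fret 16 → B4 (MIDI 71).
86 − 71 = 15, so the two pitches are 15 semitones apart, with D6 the higher.

15 semitones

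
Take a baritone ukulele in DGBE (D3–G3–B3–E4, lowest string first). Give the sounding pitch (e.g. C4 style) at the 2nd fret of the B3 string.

C♯4

B3 is MIDI 59. Adding 2 gives 61, which is C♯4.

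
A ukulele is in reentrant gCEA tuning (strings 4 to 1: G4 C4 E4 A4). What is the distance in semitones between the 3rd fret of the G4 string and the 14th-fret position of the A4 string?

13 semitones

G4 at fret 3 → A#4 (MIDI 70); A4 at fret 14 → B5 (MIDI 83).
70 − 83 = -13, so the two pitches are 13 semitones apart, with B5 the higher.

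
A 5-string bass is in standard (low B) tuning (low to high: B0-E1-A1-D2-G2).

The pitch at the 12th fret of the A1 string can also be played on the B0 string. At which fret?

A1 at fret 12 is A1 + 12 semitones = A2.
The open B0 string is 10 semitones below the open A1, so the same pitch on the B0 string lies at fret 12 + 10 = 22.

22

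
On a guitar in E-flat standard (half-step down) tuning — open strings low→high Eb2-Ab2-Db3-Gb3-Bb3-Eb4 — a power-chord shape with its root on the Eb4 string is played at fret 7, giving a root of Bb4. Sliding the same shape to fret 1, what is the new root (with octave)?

Moving from fret 7 to fret 1 shifts the root by -6 semitones.
Bb4 down 6 semitones is E4.

E4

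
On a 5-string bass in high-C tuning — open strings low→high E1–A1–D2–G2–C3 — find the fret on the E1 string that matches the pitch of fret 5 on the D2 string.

15

D2 at fret 5 is D2 + 5 semitones = G2.
The open E1 string is 10 semitones below the open D2, so the same pitch on the E1 string lies at fret 5 + 10 = 15.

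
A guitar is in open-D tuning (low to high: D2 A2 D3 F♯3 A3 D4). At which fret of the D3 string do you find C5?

C5 is 22 semitones above the open D3 (D–D#–E–F–…–A#–B–C), so it sits at fret 22.

22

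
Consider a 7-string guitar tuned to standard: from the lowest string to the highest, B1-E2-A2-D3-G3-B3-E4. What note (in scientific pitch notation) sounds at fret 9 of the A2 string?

F♯3

Each fret is one semitone, so A2 + 9 = F♯3.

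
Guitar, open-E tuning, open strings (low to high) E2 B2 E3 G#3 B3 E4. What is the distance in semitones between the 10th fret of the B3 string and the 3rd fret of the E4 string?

2 semitones

B3 at fret 10 → A4 (MIDI 69); E4 at fret 3 → G4 (MIDI 67).
69 − 67 = 2, so the two pitches are 2 semitones apart, with A4 the higher.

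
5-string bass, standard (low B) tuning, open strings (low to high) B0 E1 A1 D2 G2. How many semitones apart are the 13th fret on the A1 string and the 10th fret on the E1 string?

A1 at fret 13 → A#2 (MIDI 46); E1 at fret 10 → D2 (MIDI 38).
46 − 38 = 8, so the two pitches are 8 semitones apart, with A#2 the higher.

8 semitones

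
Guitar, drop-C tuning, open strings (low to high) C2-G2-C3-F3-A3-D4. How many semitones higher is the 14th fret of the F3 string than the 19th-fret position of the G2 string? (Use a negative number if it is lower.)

5 semitones

F3 at fret 14 → G4 (MIDI 67); G2 at fret 19 → D4 (MIDI 62).
67 − 62 = 5, so the two pitches are 5 semitones apart.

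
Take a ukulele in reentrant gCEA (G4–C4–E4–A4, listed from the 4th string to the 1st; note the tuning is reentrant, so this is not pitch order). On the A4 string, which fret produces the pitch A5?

12

A5 is 12 semitones above the open A4 (A–A#–B–C–…–G–G#–A), so it sits at fret 12.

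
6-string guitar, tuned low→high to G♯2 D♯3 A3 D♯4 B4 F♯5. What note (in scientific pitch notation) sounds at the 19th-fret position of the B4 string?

Each fret is one semitone, so B4 + 19 = F♯6.
(Equivalently spelled G♭6.)

F♯6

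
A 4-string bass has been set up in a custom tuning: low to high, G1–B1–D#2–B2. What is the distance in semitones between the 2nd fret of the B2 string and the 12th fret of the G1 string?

6 semitones

B2 at fret 2 → C#3 (MIDI 49); G1 at fret 12 → G2 (MIDI 43).
49 − 43 = 6, so the two pitches are 6 semitones apart, with C#3 the higher.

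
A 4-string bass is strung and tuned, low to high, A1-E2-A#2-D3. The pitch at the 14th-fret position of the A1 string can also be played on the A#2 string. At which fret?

1

Fret 14 on A1 is MIDI 33 + 14 = 47 (B2). On the A#2 string (open MIDI 46), that pitch is 47 − 46 = fret 1.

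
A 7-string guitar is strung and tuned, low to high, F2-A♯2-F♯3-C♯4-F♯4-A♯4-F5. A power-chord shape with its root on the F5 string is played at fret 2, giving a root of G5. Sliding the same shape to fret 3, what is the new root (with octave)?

G♯5

Moving from fret 2 to fret 3 shifts the root by 1 semitone.
G5 up 1 semitone is G♯5.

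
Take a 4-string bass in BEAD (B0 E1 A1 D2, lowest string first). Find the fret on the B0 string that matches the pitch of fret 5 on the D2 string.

20

D2 at fret 5 is D2 + 5 semitones = G2.
The open B0 string is 15 semitones below the open D2, so the same pitch on the B0 string lies at fret 5 + 15 = 20.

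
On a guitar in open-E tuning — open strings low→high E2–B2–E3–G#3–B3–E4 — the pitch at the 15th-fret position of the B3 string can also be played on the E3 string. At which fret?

22

Fret 15 on B3 is MIDI 59 + 15 = 74 (D5). On the E3 string (open MIDI 52), that pitch is 74 − 52 = fret 22.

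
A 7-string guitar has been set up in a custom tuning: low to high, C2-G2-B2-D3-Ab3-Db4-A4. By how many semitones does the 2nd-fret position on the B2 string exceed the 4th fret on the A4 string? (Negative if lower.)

-24 semitones

B2 at fret 2 → Db3 (MIDI 49); A4 at fret 4 → Db5 (MIDI 73).
49 − 73 = -24, so the two pitches are 24 semitones apart.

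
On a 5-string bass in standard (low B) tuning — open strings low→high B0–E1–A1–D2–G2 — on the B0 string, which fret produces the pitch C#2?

14

C#2 is 14 semitones above the open B0 (B–C–C#–D–…–B–C–C#), so it sits at fret 14.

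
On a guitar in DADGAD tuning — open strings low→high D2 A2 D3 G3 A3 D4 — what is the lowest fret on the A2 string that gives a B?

2

From A2, count semitones up the chromatic scale until reaching B: A–A#–B — 2 steps.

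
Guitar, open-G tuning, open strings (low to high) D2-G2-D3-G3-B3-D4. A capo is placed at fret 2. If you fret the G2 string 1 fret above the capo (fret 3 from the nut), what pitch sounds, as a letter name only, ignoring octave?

The capo raises the open G2 by 2 semitones to A2; fretting 1 more gives G2 + 2 + 1 = G2 + 3 semitones, landing on A#.
(Also written Bb.)

A#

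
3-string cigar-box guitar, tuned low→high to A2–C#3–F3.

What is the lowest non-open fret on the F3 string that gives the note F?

12

From F3, count semitones up the chromatic scale until reaching F: F–F#–G–G#–…–D#–E–F — 12 steps.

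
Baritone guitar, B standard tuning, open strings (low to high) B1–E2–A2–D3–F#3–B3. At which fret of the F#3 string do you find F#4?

12

F#4 is 12 semitones above the open F#3 (F#–G–G#–A–…–E–F–F#), so it sits at fret 12.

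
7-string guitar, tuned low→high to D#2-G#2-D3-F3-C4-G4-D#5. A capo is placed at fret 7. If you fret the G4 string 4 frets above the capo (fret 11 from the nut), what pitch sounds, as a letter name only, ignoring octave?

The capo raises the open G4 by 7 semitones to D5; fretting 4 more gives G4 + 7 + 4 = G4 + 11 semitones, landing on F#.

F#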